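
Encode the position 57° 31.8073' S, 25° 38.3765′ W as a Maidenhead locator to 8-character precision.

HD72el32

Shift to the Maidenhead origin (180°W, 90°S): lon 154.36039, lat 32.46988.
Field (20°×10°, letters A–R): 154.36039/20 → 7 → H, 32.46988/10 → 3 → D; chars HD.
Square (2°×1°, digits 0–9): 14.36039/2 → 7, 2.46988/1 → 2; chars 72.
Subsquare (5′×2.5′, letters a–x): 0.36039/0.0833333 → 4 → e, 0.46988/0.0416667 → 11 → l; chars el.
Extended square (30″×15″, digits 0–9): 0.02706/0.00833333 → 3, 0.01155/0.00416667 → 2; chars 32.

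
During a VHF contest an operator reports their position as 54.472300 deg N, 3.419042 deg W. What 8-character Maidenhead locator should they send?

IO84gl93

Offset from 180°W / 90°S: lon 176.58096°, lat 144.47230°.
Field (20°×10°, letters A–R): 176.58096/20 → 8 → I, 144.47230/10 → 14 → O; chars IO.
Square (2°×1°, digits 0–9): 16.58096/2 → 8, 4.47230/1 → 4; chars 84.
Subsquare (5′×2.5′, letters a–x): 0.58096/0.0833333 → 6 → g, 0.47230/0.0416667 → 11 → l; chars gl.
Extended square (30″×15″, digits 0–9): 0.08096/0.00833333 → 9, 0.01397/0.00416667 → 3; chars 93.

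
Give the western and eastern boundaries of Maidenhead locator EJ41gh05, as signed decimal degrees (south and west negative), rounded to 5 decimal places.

-91.50000, -91.49167

Field E=4, J=9: +4·20° lon, +9·10° lat → SW at lon -100°, lat 0°.
Square 4, 1: +4·2° lon, +1·1° lat → SW at lon -92°, lat 1°.
Subsquare g=6, h=7: +6·0.0833333° lon, +7·0.0416667° lat → SW at lon -91.5°, lat 1.29167°.
Extended square 0, 5: +0·0.00833333° lon, +5·0.00416667° lat → SW at lon -91.5°, lat 1.3125°.
Cell spans 0.00833333° lon × 0.00416667° lat.
west -91.50000, east -91.49167.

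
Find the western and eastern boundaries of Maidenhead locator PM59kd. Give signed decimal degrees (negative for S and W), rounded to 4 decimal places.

Field P=15, M=12: +15·20° lon, +12·10° lat → SW at lon 120°, lat 30°.
Square 5, 9: +5·2° lon, +9·1° lat → SW at lon 130°, lat 39°.
Subsquare k=10, d=3: +10·0.0833333° lon, +3·0.0416667° lat → SW at lon 130.833°, lat 39.125°.
Cell spans 0.0833333° lon × 0.0416667° lat.
west 130.8333, east 130.9167.

130.8333, 130.9167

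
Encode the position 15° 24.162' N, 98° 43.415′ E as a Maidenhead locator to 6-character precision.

NK95ij

Offset from 180°W / 90°S: lon 278.7236°, lat 105.4027°.
Field (20°×10°, letters A–R): lon ⌊278.7236/20⌋ = 13 → N; lat ⌊105.4027/10⌋ = 10 → K.
Square (2°×1°, digits 0–9): lon ⌊18.7236/2⌋ = 9; lat ⌊5.4027/1⌋ = 5.
Subsquare (5′×2.5′, letters a–x): lon ⌊0.7236/0.0833333⌋ = 8 → i; lat ⌊0.4027/0.0416667⌋ = 9 → j.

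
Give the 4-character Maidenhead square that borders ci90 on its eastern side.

DI00

Longitude square 9; +1 → 10, wraps to 0, carry into field.
Longitude field C = 2; +1 → 3 = D.
The latitude characters are unchanged.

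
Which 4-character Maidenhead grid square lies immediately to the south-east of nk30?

NJ49

Longitude square 3; +1 → 4.
Latitude square 0; −1 → -1, wraps to 9, carry into field.
Latitude field K = 10; −1 → 9 = J.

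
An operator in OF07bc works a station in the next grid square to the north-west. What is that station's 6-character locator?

Longitude subsquare b = 1; −1 → 0 = a.
Latitude subsquare c = 2; +1 → 3 = d.

OF07ad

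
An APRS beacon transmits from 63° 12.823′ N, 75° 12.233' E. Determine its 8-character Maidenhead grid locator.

MP73of41

Shift to the Maidenhead origin (180°W, 90°S): lon 255.20388, lat 153.21372.
Field: lon ⌊255.20388/20⌋ = 12 → M; lat ⌊153.21372/10⌋ = 15 → P.
Square: lon ⌊15.20388/2⌋ = 7; lat ⌊3.21372/1⌋ = 3.
Subsquare: lon ⌊1.20388/0.0833333⌋ = 14 → o; lat ⌊0.21372/0.0416667⌋ = 5 → f.
Extended square: lon ⌊0.03722/0.00833333⌋ = 4; lat ⌊0.00538/0.00416667⌋ = 1.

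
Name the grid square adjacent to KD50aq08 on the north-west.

KD40xq99

Longitude extended square 0; −1 → -1, wraps to 9, carry into subsquare.
Longitude subsquare a = 0; −1 → -1, wraps to 23 = x, carry into square.
Longitude square 5; −1 → 4.
Latitude extended square 8; +1 → 9.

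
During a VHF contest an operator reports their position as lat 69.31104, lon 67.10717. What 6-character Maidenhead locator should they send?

Offset from 180°W / 90°S: lon 247.1072°, lat 159.3110°.
Field: lon ⌊247.1072/20⌋ = 12 → M; lat ⌊159.3110/10⌋ = 15 → P.
Square: lon ⌊7.1072/2⌋ = 3; lat ⌊9.3110/1⌋ = 9.
Subsquare: lon ⌊1.1072/0.0833333⌋ = 13 → n; lat ⌊0.3110/0.0416667⌋ = 7 → h.

MP39nh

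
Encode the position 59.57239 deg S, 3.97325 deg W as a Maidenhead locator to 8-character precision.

ID80ak32

Add 180° to longitude and 90° to latitude: 176.02675, 30.42761.
Field: lon ⌊176.02675/20⌋ = 8 → I; lat ⌊30.42761/10⌋ = 3 → D.
Square: lon ⌊16.02675/2⌋ = 8; lat ⌊0.42761/1⌋ = 0.
Subsquare: lon ⌊0.02675/0.0833333⌋ = 0 → a; lat ⌊0.42761/0.0416667⌋ = 10 → k.
Extended square: lon ⌊0.02675/0.00833333⌋ = 3; lat ⌊0.01094/0.00416667⌋ = 2.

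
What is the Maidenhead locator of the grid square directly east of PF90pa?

PF90qa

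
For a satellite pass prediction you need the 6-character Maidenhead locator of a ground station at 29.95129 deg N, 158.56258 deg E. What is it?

QL99gw

Shift to the Maidenhead origin (180°W, 90°S): lon 338.5626, lat 119.9513.
Field: 338.5626/20 → 16 → Q, 119.9513/10 → 11 → L; chars QL.
Square: 18.5626/2 → 9, 9.9513/1 → 9; chars 99.
Subsquare: 0.5626/0.0833333 → 6 → g, 0.9513/0.0416667 → 22 → w; chars gw.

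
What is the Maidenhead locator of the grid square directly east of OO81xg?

OO91ag

Longitude subsquare x = 23; +1 → 24, wraps to 0 = a, carry into square.
Longitude square 8; +1 → 9.
The latitude characters are unchanged.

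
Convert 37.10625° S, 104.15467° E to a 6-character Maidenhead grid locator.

OF22bv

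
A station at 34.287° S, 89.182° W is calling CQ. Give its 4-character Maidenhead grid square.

EF55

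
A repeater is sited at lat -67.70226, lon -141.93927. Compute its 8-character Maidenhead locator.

Shift to the Maidenhead origin (180°W, 90°S): lon 38.06073, lat 22.29774.
Field: lon ⌊38.06073/20⌋ = 1 → B; lat ⌊22.29774/10⌋ = 2 → C.
Square: lon ⌊18.06073/2⌋ = 9; lat ⌊2.29774/1⌋ = 2.
Subsquare: lon ⌊0.06073/0.0833333⌋ = 0 → a; lat ⌊0.29774/0.0416667⌋ = 7 → h.
Extended square: lon ⌊0.06073/0.00833333⌋ = 7; lat ⌊0.00607/0.00416667⌋ = 1.

BC92ah71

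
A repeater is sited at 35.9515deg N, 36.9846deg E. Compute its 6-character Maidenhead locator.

KM85lw

Shift to the Maidenhead origin (180°W, 90°S): lon 216.9846, lat 125.9515.
Field (20°×10°, letters A–R): 216.9846/20 → 10 → K, 125.9515/10 → 12 → M; chars KM.
Square (2°×1°, digits 0–9): 16.9846/2 → 8, 5.9515/1 → 5; chars 85.
Subsquare (5′×2.5′, letters a–x): 0.9846/0.0833333 → 11 → l, 0.9515/0.0416667 → 22 → w; chars lw.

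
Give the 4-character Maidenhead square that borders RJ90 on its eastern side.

AJ00

Longitude square 9; +1 → 10, wraps to 0, carry into field.
Longitude field R = 17; +1 → 18, wraps to 0 = A, wrapping around the antimeridian.
The latitude characters are unchanged.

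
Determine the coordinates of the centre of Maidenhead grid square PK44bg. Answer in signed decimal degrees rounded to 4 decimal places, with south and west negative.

14.2708, 128.1250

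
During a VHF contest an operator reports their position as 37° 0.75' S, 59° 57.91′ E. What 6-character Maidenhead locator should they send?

LF92xx

Add 180° to longitude and 90° to latitude: 239.9652, 52.9875.
Field: lon ⌊239.9652/20⌋ = 11 → L; lat ⌊52.9875/10⌋ = 5 → F.
Square: lon ⌊19.9652/2⌋ = 9; lat ⌊2.9875/1⌋ = 2.
Subsquare: lon ⌊1.9652/0.0833333⌋ = 23 → x; lat ⌊0.9875/0.0416667⌋ = 23 → x.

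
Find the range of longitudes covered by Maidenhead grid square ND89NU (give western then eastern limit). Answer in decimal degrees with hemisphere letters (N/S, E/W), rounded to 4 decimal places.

Field N=13, D=3: +13·20° lon, +3·10° lat → SW at lon 80°, lat -60°.
Square 8, 9: +8·2° lon, +9·1° lat → SW at lon 96°, lat -51°.
Subsquare n=13, u=20: +13·0.0833333° lon, +20·0.0416667° lat → SW at lon 97.0833°, lat -50.1667°.
Cell spans 0.0833333° lon × 0.0416667° lat.
west 97.0833° E, east 97.1667° E.

97.0833° E, 97.1667° E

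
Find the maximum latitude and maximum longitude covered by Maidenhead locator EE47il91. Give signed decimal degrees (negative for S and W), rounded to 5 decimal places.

-42.53333, -91.25000

Field E=4, E=4: +4·20° lon, +4·10° lat → SW at lon -100°, lat -50°.
Square 4, 7: +4·2° lon, +7·1° lat → SW at lon -92°, lat -43°.
Subsquare i=8, l=11: +8·0.0833333° lon, +11·0.0416667° lat → SW at lon -91.3333°, lat -42.5417°.
Extended square 9, 1: +9·0.00833333° lon, +1·0.00416667° lat → SW at lon -91.2583°, lat -42.5375°.
Cell spans 0.00833333° lon × 0.00416667° lat. NE corner is SW corner plus one full cell.
latitude -42.53333, longitude -91.25000.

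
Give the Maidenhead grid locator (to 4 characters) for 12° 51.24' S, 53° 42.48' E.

LH67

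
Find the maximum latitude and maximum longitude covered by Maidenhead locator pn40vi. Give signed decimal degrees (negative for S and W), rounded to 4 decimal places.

Field P=15, N=13: +15·20° lon, +13·10° lat → SW at lon 120°, lat 40°.
Square 4, 0: +4·2° lon, +0·1° lat → SW at lon 128°, lat 40°.
Subsquare v=21, i=8: +21·0.0833333° lon, +8·0.0416667° lat → SW at lon 129.75°, lat 40.3333°.
Cell spans 0.0833333° lon × 0.0416667° lat. NE corner is SW corner plus one full cell.
latitude 40.3750, longitude 129.8333.

40.3750, 129.8333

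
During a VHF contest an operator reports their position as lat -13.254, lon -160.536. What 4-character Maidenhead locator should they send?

AH96

Add 180° to longitude and 90° to latitude: 19.46, 76.75.
Field (20°×10°, letters A–R): 19.46/20 → 0 → A, 76.75/10 → 7 → H; chars AH.
Square (2°×1°, digits 0–9): 19.46/2 → 9, 6.75/1 → 6; chars 96.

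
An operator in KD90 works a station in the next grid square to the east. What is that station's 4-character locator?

Longitude square 9; +1 → 10, wraps to 0, carry into field.
Longitude field K = 10; +1 → 11 = L.
The latitude characters are unchanged.

LD00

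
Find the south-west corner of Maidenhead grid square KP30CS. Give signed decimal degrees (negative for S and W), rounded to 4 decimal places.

60.7500, 26.1667

Field K=10, P=15: +10·20° lon, +15·10° lat → SW at lon 20°, lat 60°.
Square 3, 0: +3·2° lon, +0·1° lat → SW at lon 26°, lat 60°.
Subsquare c=2, s=18: +2·0.0833333° lon, +18·0.0416667° lat → SW at lon 26.1667°, lat 60.75°.
latitude 60.7500, longitude 26.1667.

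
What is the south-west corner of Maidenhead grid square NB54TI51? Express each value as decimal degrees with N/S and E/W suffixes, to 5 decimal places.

Field N=13, B=1: +13·20° lon, +1·10° lat → SW at lon 80°, lat -80°.
Square 5, 4: +5·2° lon, +4·1° lat → SW at lon 90°, lat -76°.
Subsquare t=19, i=8: +19·0.0833333° lon, +8·0.0416667° lat → SW at lon 91.5833°, lat -75.6667°.
Extended square 5, 1: +5·0.00833333° lon, +1·0.00416667° lat → SW at lon 91.625°, lat -75.6625°.
latitude 75.66250° S, longitude 91.62500° E.

75.66250° S, 91.62500° E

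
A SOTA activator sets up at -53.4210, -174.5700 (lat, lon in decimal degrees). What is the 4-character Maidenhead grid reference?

AD26

Offset from 180°W / 90°S: lon 5.43°, lat 36.58°.
Field: 5.43/20 → 0 → A, 36.58/10 → 3 → D; chars AD.
Square: 5.43/2 → 2, 6.58/1 → 6; chars 26.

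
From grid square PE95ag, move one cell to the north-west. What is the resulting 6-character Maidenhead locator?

PE85xh

Longitude subsquare a = 0; −1 → -1, wraps to 23 = x, carry into square.
Longitude square 9; −1 → 8.
Latitude subsquare g = 6; +1 → 7 = h.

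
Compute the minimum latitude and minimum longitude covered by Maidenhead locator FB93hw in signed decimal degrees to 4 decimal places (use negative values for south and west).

-76.0833, -61.4167

Field F=5, B=1: +5·20° lon, +1·10° lat → SW at lon -80°, lat -80°.
Square 9, 3: +9·2° lon, +3·1° lat → SW at lon -62°, lat -77°.
Subsquare h=7, w=22: +7·0.0833333° lon, +22·0.0416667° lat → SW at lon -61.4167°, lat -76.0833°.
latitude -76.0833, longitude -61.4167.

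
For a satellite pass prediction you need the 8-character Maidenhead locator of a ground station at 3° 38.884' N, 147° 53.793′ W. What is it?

Offset from 180°W / 90°S: lon 32.10345°, lat 93.64807°.
Field (20°×10°, letters A–R): lon ⌊32.10345/20⌋ = 1 → B; lat ⌊93.64807/10⌋ = 9 → J.
Square (2°×1°, digits 0–9): lon ⌊12.10345/2⌋ = 6; lat ⌊3.64807/1⌋ = 3.
Subsquare (5′×2.5′, letters a–x): lon ⌊0.10345/0.0833333⌋ = 1 → b; lat ⌊0.64807/0.0416667⌋ = 15 → p.
Extended square (30″×15″, digits 0–9): lon ⌊0.02012/0.00833333⌋ = 2; lat ⌊0.02307/0.00416667⌋ = 5.

BJ63bp25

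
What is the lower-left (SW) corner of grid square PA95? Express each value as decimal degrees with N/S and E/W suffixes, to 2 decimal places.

85.00° S, 138.00° E

Field P=15, A=0: +15·20° lon, +0·10° lat → SW at lon 120°, lat -90°.
Square 9, 5: +9·2° lon, +5·1° lat → SW at lon 138°, lat -85°.
latitude 85.00° S, longitude 138.00° E.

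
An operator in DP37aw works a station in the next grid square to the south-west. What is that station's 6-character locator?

Longitude subsquare a = 0; −1 → -1, wraps to 23 = x, carry into square.
Longitude square 3; −1 → 2.
Latitude subsquare w = 22; −1 → 21 = v.

DP27xv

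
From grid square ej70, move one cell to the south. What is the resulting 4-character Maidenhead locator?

Latitude square 0; −1 → -1, wraps to 9, carry into field.
Latitude field J = 9; −1 → 8 = I.
The longitude characters are unchanged.

EI79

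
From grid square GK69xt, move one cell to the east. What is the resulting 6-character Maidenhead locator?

GK79at

Longitude subsquare x = 23; +1 → 24, wraps to 0 = a, carry into square.
Longitude square 6; +1 → 7.
The latitude characters are unchanged.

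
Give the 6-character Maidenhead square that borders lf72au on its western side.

Longitude subsquare a = 0; −1 → -1, wraps to 23 = x, carry into square.
Longitude square 7; −1 → 6.
The latitude characters are unchanged.

LF62xu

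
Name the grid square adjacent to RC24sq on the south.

RC24sp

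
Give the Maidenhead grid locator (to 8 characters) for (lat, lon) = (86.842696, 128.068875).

Shift to the Maidenhead origin (180°W, 90°S): lon 308.06887, lat 176.84270.
Field: 308.06887/20 → 15 → P, 176.84270/10 → 17 → R; chars PR.
Square: 8.06887/2 → 4, 6.84270/1 → 6; chars 46.
Subsquare: 0.06887/0.0833333 → 0 → a, 0.84270/0.0416667 → 20 → u; chars au.
Extended square: 0.06887/0.00833333 → 8, 0.00936/0.00416667 → 2; chars 82.

PR46au82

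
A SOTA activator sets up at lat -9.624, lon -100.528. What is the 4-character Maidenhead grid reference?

Offset from 180°W / 90°S: lon 79.47°, lat 80.38°.
Field (20°×10°, letters A–R): lon ⌊79.47/20⌋ = 3 → D; lat ⌊80.38/10⌋ = 8 → I.
Square (2°×1°, digits 0–9): lon ⌊19.47/2⌋ = 9; lat ⌊0.38/1⌋ = 0.

DI90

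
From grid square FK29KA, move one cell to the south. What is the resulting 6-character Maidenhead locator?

Latitude subsquare a = 0; −1 → -1, wraps to 23 = x, carry into square.
Latitude square 9; −1 → 8.
The longitude characters are unchanged.

FK28kx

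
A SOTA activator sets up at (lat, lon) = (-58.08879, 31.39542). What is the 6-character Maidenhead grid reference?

KD51qv

Shift to the Maidenhead origin (180°W, 90°S): lon 211.3954, lat 31.9112.
Field: lon ⌊211.3954/20⌋ = 10 → K; lat ⌊31.9112/10⌋ = 3 → D.
Square: lon ⌊11.3954/2⌋ = 5; lat ⌊1.9112/1⌋ = 1.
Subsquare: lon ⌊1.3954/0.0833333⌋ = 16 → q; lat ⌊0.9112/0.0416667⌋ = 21 → v.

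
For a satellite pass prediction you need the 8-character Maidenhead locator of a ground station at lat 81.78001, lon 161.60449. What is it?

RR01ts27

Shift to the Maidenhead origin (180°W, 90°S): lon 341.60449, lat 171.78001.
Field (20°×10°, letters A–R): 341.60449/20 → 17 → R, 171.78001/10 → 17 → R; chars RR.
Square (2°×1°, digits 0–9): 1.60449/2 → 0, 1.78001/1 → 1; chars 01.
Subsquare (5′×2.5′, letters a–x): 1.60449/0.0833333 → 19 → t, 0.78001/0.0416667 → 18 → s; chars ts.
Extended square (30″×15″, digits 0–9): 0.02116/0.00833333 → 2, 0.03001/0.00416667 → 7; chars 27.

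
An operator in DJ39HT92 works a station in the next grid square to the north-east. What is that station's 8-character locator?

DJ39it03

Longitude extended square 9; +1 → 10, wraps to 0, carry into subsquare.
Longitude subsquare h = 7; +1 → 8 = i.
Latitude extended square 2; +1 → 3.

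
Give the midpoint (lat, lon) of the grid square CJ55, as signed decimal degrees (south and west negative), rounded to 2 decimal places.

5.50, -129.00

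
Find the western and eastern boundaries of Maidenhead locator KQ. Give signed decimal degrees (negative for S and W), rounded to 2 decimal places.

20.00, 40.00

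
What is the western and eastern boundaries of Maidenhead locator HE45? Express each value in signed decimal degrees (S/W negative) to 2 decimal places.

Field H=7, E=4: +7·20° lon, +4·10° lat → SW at lon -40°, lat -50°.
Square 4, 5: +4·2° lon, +5·1° lat → SW at lon -32°, lat -45°.
Cell spans 2° lon × 1° lat.
west -32.00, east -30.00.

-32.00, -30.00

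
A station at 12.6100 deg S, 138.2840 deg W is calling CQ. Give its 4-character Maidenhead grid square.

Offset from 180°W / 90°S: lon 41.72°, lat 77.39°.
Field (20°×10°, letters A–R): lon ⌊41.72/20⌋ = 2 → C; lat ⌊77.39/10⌋ = 7 → H.
Square (2°×1°, digits 0–9): lon ⌊1.72/2⌋ = 0; lat ⌊7.39/1⌋ = 7.

CH07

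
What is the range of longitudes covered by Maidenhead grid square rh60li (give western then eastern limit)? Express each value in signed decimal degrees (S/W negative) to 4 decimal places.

172.9167, 173.0000

Field R=17, H=7: +17·20° lon, +7·10° lat → SW at lon 160°, lat -20°.
Square 6, 0: +6·2° lon, +0·1° lat → SW at lon 172°, lat -20°.
Subsquare l=11, i=8: +11·0.0833333° lon, +8·0.0416667° lat → SW at lon 172.917°, lat -19.6667°.
Cell spans 0.0833333° lon × 0.0416667° lat.
west 172.9167, east 173.0000.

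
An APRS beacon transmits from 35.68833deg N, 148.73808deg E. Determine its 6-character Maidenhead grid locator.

QM45iq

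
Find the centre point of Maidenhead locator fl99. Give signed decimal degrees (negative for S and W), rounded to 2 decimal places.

29.50, -61.00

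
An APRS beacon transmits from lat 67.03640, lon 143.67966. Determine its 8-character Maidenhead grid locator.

QP17ua18

Shift to the Maidenhead origin (180°W, 90°S): lon 323.67966, lat 157.03640.
Field: lon ⌊323.67966/20⌋ = 16 → Q; lat ⌊157.03640/10⌋ = 15 → P.
Square: lon ⌊3.67966/2⌋ = 1; lat ⌊7.03640/1⌋ = 7.
Subsquare: lon ⌊1.67966/0.0833333⌋ = 20 → u; lat ⌊0.03640/0.0416667⌋ = 0 → a.
Extended square: lon ⌊0.01299/0.00833333⌋ = 1; lat ⌊0.03640/0.00416667⌋ = 8.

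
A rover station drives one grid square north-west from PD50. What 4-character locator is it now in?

PD41

Longitude square 5; −1 → 4.
Latitude square 0; +1 → 1.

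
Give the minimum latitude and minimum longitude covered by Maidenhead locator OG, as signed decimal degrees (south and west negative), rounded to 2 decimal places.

-30.00, 100.00

Field O=14, G=6: +14·20° lon, +6·10° lat → SW at lon 100°, lat -30°.
latitude -30.00, longitude 100.00.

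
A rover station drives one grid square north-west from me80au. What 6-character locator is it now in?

ME70xv

Longitude subsquare a = 0; −1 → -1, wraps to 23 = x, carry into square.
Longitude square 8; −1 → 7.
Latitude subsquare u = 20; +1 → 21 = v.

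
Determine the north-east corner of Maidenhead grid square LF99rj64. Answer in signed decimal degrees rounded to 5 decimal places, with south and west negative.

Field L=11, F=5: +11·20° lon, +5·10° lat → SW at lon 40°, lat -40°.
Square 9, 9: +9·2° lon, +9·1° lat → SW at lon 58°, lat -31°.
Subsquare r=17, j=9: +17·0.0833333° lon, +9·0.0416667° lat → SW at lon 59.4167°, lat -30.625°.
Extended square 6, 4: +6·0.00833333° lon, +4·0.00416667° lat → SW at lon 59.4667°, lat -30.6083°.
Cell spans 0.00833333° lon × 0.00416667° lat. NE corner is SW corner plus one full cell.
latitude -30.60417, longitude 59.47500.

-30.60417, 59.47500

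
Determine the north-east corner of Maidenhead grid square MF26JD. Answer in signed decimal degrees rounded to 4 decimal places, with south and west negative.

Field M=12, F=5: +12·20° lon, +5·10° lat → SW at lon 60°, lat -40°.
Square 2, 6: +2·2° lon, +6·1° lat → SW at lon 64°, lat -34°.
Subsquare j=9, d=3: +9·0.0833333° lon, +3·0.0416667° lat → SW at lon 64.75°, lat -33.875°.
Cell spans 0.0833333° lon × 0.0416667° lat. NE corner is SW corner plus one full cell.
latitude -33.8333, longitude 64.8333.

-33.8333, 64.8333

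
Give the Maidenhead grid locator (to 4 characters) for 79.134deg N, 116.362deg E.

OQ89

Offset from 180°W / 90°S: lon 296.36°, lat 169.13°.
Field (20°×10°, letters A–R): 296.36/20 → 14 → O, 169.13/10 → 16 → Q; chars OQ.
Square (2°×1°, digits 0–9): 16.36/2 → 8, 9.13/1 → 9; chars 89.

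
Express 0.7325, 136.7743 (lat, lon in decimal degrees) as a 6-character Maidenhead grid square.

PJ80jr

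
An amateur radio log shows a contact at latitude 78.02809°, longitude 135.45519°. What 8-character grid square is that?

Shift to the Maidenhead origin (180°W, 90°S): lon 315.45519, lat 168.02809.
Field: lon ⌊315.45519/20⌋ = 15 → P; lat ⌊168.02809/10⌋ = 16 → Q.
Square: lon ⌊15.45519/2⌋ = 7; lat ⌊8.02809/1⌋ = 8.
Subsquare: lon ⌊1.45519/0.0833333⌋ = 17 → r; lat ⌊0.02809/0.0416667⌋ = 0 → a.
Extended square: lon ⌊0.03852/0.00833333⌋ = 4; lat ⌊0.02809/0.00416667⌋ = 6.

PQ78ra46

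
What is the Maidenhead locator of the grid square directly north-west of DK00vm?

DK00un

Longitude subsquare v = 21; −1 → 20 = u.
Latitude subsquare m = 12; +1 → 13 = n.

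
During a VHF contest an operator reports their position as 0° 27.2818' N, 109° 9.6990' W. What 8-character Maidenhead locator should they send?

DJ50kk09

Offset from 180°W / 90°S: lon 70.83835°, lat 90.45470°.
Field: lon ⌊70.83835/20⌋ = 3 → D; lat ⌊90.45470/10⌋ = 9 → J.
Square: lon ⌊10.83835/2⌋ = 5; lat ⌊0.45470/1⌋ = 0.
Subsquare: lon ⌊0.83835/0.0833333⌋ = 10 → k; lat ⌊0.45470/0.0416667⌋ = 10 → k.
Extended square: lon ⌊0.00502/0.00833333⌋ = 0; lat ⌊0.03803/0.00416667⌋ = 9.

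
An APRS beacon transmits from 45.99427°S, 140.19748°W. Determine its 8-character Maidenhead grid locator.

BE94va61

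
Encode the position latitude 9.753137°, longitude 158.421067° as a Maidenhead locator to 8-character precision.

Offset from 180°W / 90°S: lon 338.42107°, lat 99.75314°.
Field (20°×10°, letters A–R): lon ⌊338.42107/20⌋ = 16 → Q; lat ⌊99.75314/10⌋ = 9 → J.
Square (2°×1°, digits 0–9): lon ⌊18.42107/2⌋ = 9; lat ⌊9.75314/1⌋ = 9.
Subsquare (5′×2.5′, letters a–x): lon ⌊0.42107/0.0833333⌋ = 5 → f; lat ⌊0.75314/0.0416667⌋ = 18 → s.
Extended square (30″×15″, digits 0–9): lon ⌊0.00440/0.00833333⌋ = 0; lat ⌊0.00314/0.00416667⌋ = 0.

QJ99fs00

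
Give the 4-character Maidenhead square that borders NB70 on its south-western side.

Longitude square 7; −1 → 6.
Latitude square 0; −1 → -1, wraps to 9, carry into field.
Latitude field B = 1; −1 → 0 = A.

NA69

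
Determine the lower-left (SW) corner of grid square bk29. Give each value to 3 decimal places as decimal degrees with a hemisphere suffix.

19.000° N, 156.000° W

Field B=1, K=10: +1·20° lon, +10·10° lat → SW at lon -160°, lat 10°.
Square 2, 9: +2·2° lon, +9·1° lat → SW at lon -156°, lat 19°.
latitude 19.000° N, longitude 156.000° W.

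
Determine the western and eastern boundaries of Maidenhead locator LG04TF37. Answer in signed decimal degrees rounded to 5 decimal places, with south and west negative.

Field L=11, G=6: +11·20° lon, +6·10° lat → SW at lon 40°, lat -30°.
Square 0, 4: +0·2° lon, +4·1° lat → SW at lon 40°, lat -26°.
Subsquare t=19, f=5: +19·0.0833333° lon, +5·0.0416667° lat → SW at lon 41.5833°, lat -25.7917°.
Extended square 3, 7: +3·0.00833333° lon, +7·0.00416667° lat → SW at lon 41.6083°, lat -25.7625°.
Cell spans 0.00833333° lon × 0.00416667° lat.
west 41.60833, east 41.61667.

41.60833, 41.61667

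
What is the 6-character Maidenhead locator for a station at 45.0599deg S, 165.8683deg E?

RE24ww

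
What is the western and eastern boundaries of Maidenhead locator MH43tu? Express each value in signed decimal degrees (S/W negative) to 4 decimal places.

69.5833, 69.6667

Field M=12, H=7: +12·20° lon, +7·10° lat → SW at lon 60°, lat -20°.
Square 4, 3: +4·2° lon, +3·1° lat → SW at lon 68°, lat -17°.
Subsquare t=19, u=20: +19·0.0833333° lon, +20·0.0416667° lat → SW at lon 69.5833°, lat -16.1667°.
Cell spans 0.0833333° lon × 0.0416667° lat.
west 69.5833, east 69.6667.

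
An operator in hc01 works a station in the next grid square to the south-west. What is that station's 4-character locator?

GC90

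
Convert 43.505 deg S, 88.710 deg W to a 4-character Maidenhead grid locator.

Add 180° to longitude and 90° to latitude: 91.29, 46.49.
Field: 91.29/20 → 4 → E, 46.49/10 → 4 → E; chars EE.
Square: 11.29/2 → 5, 6.49/1 → 6; chars 56.

EE56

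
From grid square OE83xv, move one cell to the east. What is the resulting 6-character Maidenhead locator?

OE93av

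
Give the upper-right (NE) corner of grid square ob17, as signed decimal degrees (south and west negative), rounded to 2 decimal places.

-72.00, 104.00

Field O=14, B=1: +14·20° lon, +1·10° lat → SW at lon 100°, lat -80°.
Square 1, 7: +1·2° lon, +7·1° lat → SW at lon 102°, lat -73°.
Cell spans 2° lon × 1° lat. NE corner is SW corner plus one full cell.
latitude -72.00, longitude 104.00.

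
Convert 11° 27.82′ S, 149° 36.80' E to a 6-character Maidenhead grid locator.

Offset from 180°W / 90°S: lon 329.6133°, lat 78.5363°.
Field: lon ⌊329.6133/20⌋ = 16 → Q; lat ⌊78.5363/10⌋ = 7 → H.
Square: lon ⌊9.6133/2⌋ = 4; lat ⌊8.5363/1⌋ = 8.
Subsquare: lon ⌊1.6133/0.0833333⌋ = 19 → t; lat ⌊0.5363/0.0416667⌋ = 12 → m.

QH48tm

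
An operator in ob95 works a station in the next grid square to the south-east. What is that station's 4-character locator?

PB04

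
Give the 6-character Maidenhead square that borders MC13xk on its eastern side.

MC23ak

Longitude subsquare x = 23; +1 → 24, wraps to 0 = a, carry into square.
Longitude square 1; +1 → 2.
The latitude characters are unchanged.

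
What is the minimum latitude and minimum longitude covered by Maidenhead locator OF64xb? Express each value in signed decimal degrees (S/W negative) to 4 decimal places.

-35.9583, 113.9167

Field O=14, F=5: +14·20° lon, +5·10° lat → SW at lon 100°, lat -40°.
Square 6, 4: +6·2° lon, +4·1° lat → SW at lon 112°, lat -36°.
Subsquare x=23, b=1: +23·0.0833333° lon, +1·0.0416667° lat → SW at lon 113.917°, lat -35.9583°.
latitude -35.9583, longitude 113.9167.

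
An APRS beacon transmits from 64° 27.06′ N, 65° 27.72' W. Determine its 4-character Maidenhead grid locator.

Offset from 180°W / 90°S: lon 114.54°, lat 154.45°.
Field (20°×10°, letters A–R): lon ⌊114.54/20⌋ = 5 → F; lat ⌊154.45/10⌋ = 15 → P.
Square (2°×1°, digits 0–9): lon ⌊14.54/2⌋ = 7; lat ⌊4.45/1⌋ = 4.

FP74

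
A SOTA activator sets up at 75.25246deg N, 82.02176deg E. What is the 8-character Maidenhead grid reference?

Add 180° to longitude and 90° to latitude: 262.02176, 165.25246.
Field (20°×10°, letters A–R): lon ⌊262.02176/20⌋ = 13 → N; lat ⌊165.25246/10⌋ = 16 → Q.
Square (2°×1°, digits 0–9): lon ⌊2.02176/2⌋ = 1; lat ⌊5.25246/1⌋ = 5.
Subsquare (5′×2.5′, letters a–x): lon ⌊0.02176/0.0833333⌋ = 0 → a; lat ⌊0.25246/0.0416667⌋ = 6 → g.
Extended square (30″×15″, digits 0–9): lon ⌊0.02176/0.00833333⌋ = 2; lat ⌊0.00246/0.00416667⌋ = 0.

NQ15ag20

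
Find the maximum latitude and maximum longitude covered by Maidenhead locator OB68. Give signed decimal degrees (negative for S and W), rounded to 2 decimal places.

-71.00, 114.00

Field O=14, B=1: +14·20° lon, +1·10° lat → SW at lon 100°, lat -80°.
Square 6, 8: +6·2° lon, +8·1° lat → SW at lon 112°, lat -72°.
Cell spans 2° lon × 1° lat. NE corner is SW corner plus one full cell.
latitude -71.00, longitude 114.00.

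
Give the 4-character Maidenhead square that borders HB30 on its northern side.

HB31

Latitude square 0; +1 → 1.
The longitude characters are unchanged.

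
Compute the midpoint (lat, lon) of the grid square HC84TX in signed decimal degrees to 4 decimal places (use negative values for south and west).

Field H=7, C=2: +7·20° lon, +2·10° lat → SW at lon -40°, lat -70°.
Square 8, 4: +8·2° lon, +4·1° lat → SW at lon -24°, lat -66°.
Subsquare t=19, x=23: +19·0.0833333° lon, +23·0.0416667° lat → SW at lon -22.4167°, lat -65.0417°.
Cell spans 0.0833333° lon × 0.0416667° lat. Centre is SW corner plus half of each.
latitude -65.0208, longitude -22.3750.

-65.0208, -22.3750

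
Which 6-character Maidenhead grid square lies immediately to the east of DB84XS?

Longitude subsquare x = 23; +1 → 24, wraps to 0 = a, carry into square.
Longitude square 8; +1 → 9.
The latitude characters are unchanged.

DB94as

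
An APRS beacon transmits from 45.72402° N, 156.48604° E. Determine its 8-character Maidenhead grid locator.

QN85fr83

Add 180° to longitude and 90° to latitude: 336.48604, 135.72402.
Field: 336.48604/20 → 16 → Q, 135.72402/10 → 13 → N; chars QN.
Square: 16.48604/2 → 8, 5.72402/1 → 5; chars 85.
Subsquare: 0.48604/0.0833333 → 5 → f, 0.72402/0.0416667 → 17 → r; chars fr.
Extended square: 0.06937/0.00833333 → 8, 0.01569/0.00416667 → 3; chars 83.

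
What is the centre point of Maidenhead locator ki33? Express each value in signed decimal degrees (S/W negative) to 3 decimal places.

Field K=10, I=8: +10·20° lon, +8·10° lat → SW at lon 20°, lat -10°.
Square 3, 3: +3·2° lon, +3·1° lat → SW at lon 26°, lat -7°.
Cell spans 2° lon × 1° lat. Centre is SW corner plus half of each.
latitude -6.500, longitude 27.000.

-6.500, 27.000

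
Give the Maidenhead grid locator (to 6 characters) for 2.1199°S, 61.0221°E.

Add 180° to longitude and 90° to latitude: 241.0221, 87.8801.
Field (20°×10°, letters A–R): 241.0221/20 → 12 → M, 87.8801/10 → 8 → I; chars MI.
Square (2°×1°, digits 0–9): 1.0221/2 → 0, 7.8801/1 → 7; chars 07.
Subsquare (5′×2.5′, letters a–x): 1.0221/0.0833333 → 12 → m, 0.8801/0.0416667 → 21 → v; chars mv.

MI07mv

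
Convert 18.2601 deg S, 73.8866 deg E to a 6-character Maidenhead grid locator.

MH61wr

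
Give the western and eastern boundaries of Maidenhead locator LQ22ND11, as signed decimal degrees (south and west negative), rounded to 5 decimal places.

45.09167, 45.10000

Field L=11, Q=16: +11·20° lon, +16·10° lat → SW at lon 40°, lat 70°.
Square 2, 2: +2·2° lon, +2·1° lat → SW at lon 44°, lat 72°.
Subsquare n=13, d=3: +13·0.0833333° lon, +3·0.0416667° lat → SW at lon 45.0833°, lat 72.125°.
Extended square 1, 1: +1·0.00833333° lon, +1·0.00416667° lat → SW at lon 45.0917°, lat 72.1292°.
Cell spans 0.00833333° lon × 0.00416667° lat.
west 45.09167, east 45.10000.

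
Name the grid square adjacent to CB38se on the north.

Latitude subsquare e = 4; +1 → 5 = f.
The longitude characters are unchanged.

CB38sf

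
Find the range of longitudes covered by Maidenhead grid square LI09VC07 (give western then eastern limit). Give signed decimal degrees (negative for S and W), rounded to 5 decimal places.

41.75000, 41.75833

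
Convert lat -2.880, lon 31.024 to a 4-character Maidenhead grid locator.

KI57

Add 180° to longitude and 90° to latitude: 211.02, 87.12.
Field: lon ⌊211.02/20⌋ = 10 → K; lat ⌊87.12/10⌋ = 8 → I.
Square: lon ⌊11.02/2⌋ = 5; lat ⌊7.12/1⌋ = 7.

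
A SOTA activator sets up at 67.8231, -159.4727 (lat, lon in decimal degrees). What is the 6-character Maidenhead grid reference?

Shift to the Maidenhead origin (180°W, 90°S): lon 20.5273, lat 157.8231.
Field: lon ⌊20.5273/20⌋ = 1 → B; lat ⌊157.8231/10⌋ = 15 → P.
Square: lon ⌊0.5273/2⌋ = 0; lat ⌊7.8231/1⌋ = 7.
Subsquare: lon ⌊0.5273/0.0833333⌋ = 6 → g; lat ⌊0.8231/0.0416667⌋ = 19 → t.

BP07gt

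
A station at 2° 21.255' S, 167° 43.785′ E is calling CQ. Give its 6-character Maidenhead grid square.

RI37up

Offset from 180°W / 90°S: lon 347.7297°, lat 87.6458°.
Field: 347.7297/20 → 17 → R, 87.6458/10 → 8 → I; chars RI.
Square: 7.7297/2 → 3, 7.6458/1 → 7; chars 37.
Subsquare: 1.7297/0.0833333 → 20 → u, 0.6458/0.0416667 → 15 → p; chars up.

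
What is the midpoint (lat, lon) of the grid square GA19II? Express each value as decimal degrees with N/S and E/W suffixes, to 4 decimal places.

Field G=6, A=0: +6·20° lon, +0·10° lat → SW at lon -60°, lat -90°.
Square 1, 9: +1·2° lon, +9·1° lat → SW at lon -58°, lat -81°.
Subsquare i=8, i=8: +8·0.0833333° lon, +8·0.0416667° lat → SW at lon -57.3333°, lat -80.6667°.
Cell spans 0.0833333° lon × 0.0416667° lat. Centre is SW corner plus half of each.
latitude 80.6458° S, longitude 57.2917° W.

80.6458° S, 57.2917° W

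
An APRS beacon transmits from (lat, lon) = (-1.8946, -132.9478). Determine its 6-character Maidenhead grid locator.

Offset from 180°W / 90°S: lon 47.0522°, lat 88.1054°.
Field (20°×10°, letters A–R): 47.0522/20 → 2 → C, 88.1054/10 → 8 → I; chars CI.
Square (2°×1°, digits 0–9): 7.0522/2 → 3, 8.1054/1 → 8; chars 38.
Subsquare (5′×2.5′, letters a–x): 1.0522/0.0833333 → 12 → m, 0.1054/0.0416667 → 2 → c; chars mc.

CI38mc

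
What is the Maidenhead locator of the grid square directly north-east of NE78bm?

NE78cn

Longitude subsquare b = 1; +1 → 2 = c.
Latitude subsquare m = 12; +1 → 13 = n.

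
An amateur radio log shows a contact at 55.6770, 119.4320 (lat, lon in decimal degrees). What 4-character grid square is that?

Add 180° to longitude and 90° to latitude: 299.43, 145.68.
Field (20°×10°, letters A–R): 299.43/20 → 14 → O, 145.68/10 → 14 → O; chars OO.
Square (2°×1°, digits 0–9): 19.43/2 → 9, 5.68/1 → 5; chars 95.

OO95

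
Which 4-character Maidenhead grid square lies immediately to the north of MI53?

MI54

Latitude square 3; +1 → 4.
The longitude characters are unchanged.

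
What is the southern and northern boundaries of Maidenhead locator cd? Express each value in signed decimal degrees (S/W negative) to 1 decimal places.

-60.0, -50.0

Field C=2, D=3: +2·20° lon, +3·10° lat → SW at lon -140°, lat -60°.
Cell spans 20° lon × 10° lat.
south -60.0, north -50.0.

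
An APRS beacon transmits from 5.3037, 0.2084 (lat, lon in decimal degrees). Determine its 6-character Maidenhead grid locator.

JJ05ch

Offset from 180°W / 90°S: lon 180.2084°, lat 95.3037°.
Field: 180.2084/20 → 9 → J, 95.3037/10 → 9 → J; chars JJ.
Square: 0.2084/2 → 0, 5.3037/1 → 5; chars 05.
Subsquare: 0.2084/0.0833333 → 2 → c, 0.3037/0.0416667 → 7 → h; chars ch.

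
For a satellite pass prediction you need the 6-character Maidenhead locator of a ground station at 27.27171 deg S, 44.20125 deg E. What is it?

LG22cr

Add 180° to longitude and 90° to latitude: 224.2013, 62.7283.
Field: lon ⌊224.2013/20⌋ = 11 → L; lat ⌊62.7283/10⌋ = 6 → G.
Square: lon ⌊4.2013/2⌋ = 2; lat ⌊2.7283/1⌋ = 2.
Subsquare: lon ⌊0.2013/0.0833333⌋ = 2 → c; lat ⌊0.7283/0.0416667⌋ = 17 → r.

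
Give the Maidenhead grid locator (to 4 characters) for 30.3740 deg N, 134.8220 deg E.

PM70

Offset from 180°W / 90°S: lon 314.82°, lat 120.37°.
Field (20°×10°, letters A–R): 314.82/20 → 15 → P, 120.37/10 → 12 → M; chars PM.
Square (2°×1°, digits 0–9): 14.82/2 → 7, 0.37/1 → 0; chars 70.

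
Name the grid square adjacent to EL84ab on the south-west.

EL74xa

Longitude subsquare a = 0; −1 → -1, wraps to 23 = x, carry into square.
Longitude square 8; −1 → 7.
Latitude subsquare b = 1; −1 → 0 = a.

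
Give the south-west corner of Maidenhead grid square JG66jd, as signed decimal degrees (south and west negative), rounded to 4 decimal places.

Field J=9, G=6: +9·20° lon, +6·10° lat → SW at lon 0°, lat -30°.
Square 6, 6: +6·2° lon, +6·1° lat → SW at lon 12°, lat -24°.
Subsquare j=9, d=3: +9·0.0833333° lon, +3·0.0416667° lat → SW at lon 12.75°, lat -23.875°.
latitude -23.8750, longitude 12.7500.

-23.8750, 12.7500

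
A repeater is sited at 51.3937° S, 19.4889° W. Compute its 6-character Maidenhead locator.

Shift to the Maidenhead origin (180°W, 90°S): lon 160.5111, lat 38.6063.
Field: 160.5111/20 → 8 → I, 38.6063/10 → 3 → D; chars ID.
Square: 0.5111/2 → 0, 8.6063/1 → 8; chars 08.
Subsquare: 0.5111/0.0833333 → 6 → g, 0.6063/0.0416667 → 14 → o; chars go.

ID08go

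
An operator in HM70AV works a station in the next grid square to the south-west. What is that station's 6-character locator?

Longitude subsquare a = 0; −1 → -1, wraps to 23 = x, carry into square.
Longitude square 7; −1 → 6.
Latitude subsquare v = 21; −1 → 20 = u.

HM60xu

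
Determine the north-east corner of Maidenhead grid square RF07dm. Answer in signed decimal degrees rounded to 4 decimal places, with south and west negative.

-32.4583, 160.3333

Field R=17, F=5: +17·20° lon, +5·10° lat → SW at lon 160°, lat -40°.
Square 0, 7: +0·2° lon, +7·1° lat → SW at lon 160°, lat -33°.
Subsquare d=3, m=12: +3·0.0833333° lon, +12·0.0416667° lat → SW at lon 160.25°, lat -32.5°.
Cell spans 0.0833333° lon × 0.0416667° lat. NE corner is SW corner plus one full cell.
latitude -32.4583, longitude 160.3333.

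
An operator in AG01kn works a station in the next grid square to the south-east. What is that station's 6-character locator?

Longitude subsquare k = 10; +1 → 11 = l.
Latitude subsquare n = 13; −1 → 12 = m.

AG01lm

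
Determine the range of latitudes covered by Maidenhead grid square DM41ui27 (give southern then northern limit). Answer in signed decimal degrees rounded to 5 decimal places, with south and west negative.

31.36250, 31.36667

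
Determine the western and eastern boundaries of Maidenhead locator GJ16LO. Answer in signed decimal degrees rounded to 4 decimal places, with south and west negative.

Field G=6, J=9: +6·20° lon, +9·10° lat → SW at lon -60°, lat 0°.
Square 1, 6: +1·2° lon, +6·1° lat → SW at lon -58°, lat 6°.
Subsquare l=11, o=14: +11·0.0833333° lon, +14·0.0416667° lat → SW at lon -57.0833°, lat 6.58333°.
Cell spans 0.0833333° lon × 0.0416667° lat.
west -57.0833, east -57.0000.

-57.0833, -57.0000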